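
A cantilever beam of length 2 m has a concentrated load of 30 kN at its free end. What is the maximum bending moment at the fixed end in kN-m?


For a cantilever with a point load at the free end:
M_max = P * L = 30 * 2 = 60 kN-m

60 kN-m


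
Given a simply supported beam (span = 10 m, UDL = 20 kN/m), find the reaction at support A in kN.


Total load = w * L = 20 * 10 = 200 kN
By symmetry, each reaction R = total / 2 = 200 / 2 = 100.0 kN

100.0 kN


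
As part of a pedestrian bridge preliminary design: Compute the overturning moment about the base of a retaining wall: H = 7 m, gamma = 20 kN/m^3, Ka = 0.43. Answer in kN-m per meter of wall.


Pa = 0.5 * Ka * gamma * H^2
= 0.5 * 0.43 * 20 * 7^2
= 210.7 kN/m
Arm = H / 3 = 7 / 3 = 2.3333 m
Mo = Pa * arm = Pa * H / 3 = 210.7 * 7 / 3 = 491.6333 kN-m/m

491.6333 kN-m/m


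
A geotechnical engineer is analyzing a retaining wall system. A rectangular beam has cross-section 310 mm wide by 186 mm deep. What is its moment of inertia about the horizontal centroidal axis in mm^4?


I = b * h^3 / 12
= 310 * 186^3 / 12
= 310 * 6434856 / 12
= 166233780.0 mm^4

166233780.0 mm^4


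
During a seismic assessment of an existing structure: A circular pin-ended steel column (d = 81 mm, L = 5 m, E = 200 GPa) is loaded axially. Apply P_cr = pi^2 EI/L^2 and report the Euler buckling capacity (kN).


I = pi * d^4 / 64 = 2113050.98 mm^4
L = 5000.0 mm
P_cr = pi^2 * E * I / L^2
= 9.8696 * 200000.0 * 2113050.98 / 5000.0^2
= 166839.82 N = 166.8398 kN

166.8398 kN


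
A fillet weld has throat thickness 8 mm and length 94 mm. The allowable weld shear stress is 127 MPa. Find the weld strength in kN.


Strength = throat * length * allowable stress
= 8 * 94 * 127 N
= 95504 N
= 95.5 kN

95.5 kN


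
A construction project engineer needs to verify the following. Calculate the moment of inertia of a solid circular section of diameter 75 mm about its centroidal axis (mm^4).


r = d / 2 = 75 / 2 = 37.5 mm
I = pi * r^4 / 4 = pi * 37.5^4 / 4
= 1553155.55 mm^4

1553155.55 mm^4


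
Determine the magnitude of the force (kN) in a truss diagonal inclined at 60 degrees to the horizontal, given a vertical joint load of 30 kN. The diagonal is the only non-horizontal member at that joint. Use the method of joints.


At the joint, only the diagonal has a vertical component, so vertical equilibrium gives:
F * sin(60) = 30
F = 30 / sin(60)
= 30 / 0.866025
= 34.64 kN

34.64 kN


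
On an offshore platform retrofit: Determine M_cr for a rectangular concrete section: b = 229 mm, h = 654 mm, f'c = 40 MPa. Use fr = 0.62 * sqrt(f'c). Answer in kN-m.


fr = 0.62 * sqrt(40) = 0.62 * 6.3246 = 3.9212 MPa
I = 229 * 654^3 / 12 = 5338109538.0 mm^4
y_t = 327.0 mm
M_cr = fr * I / y_t = 3.9212 * 5338109538.0 / 327.0 N-mm
= 64.012 kN-m

64.012 kN-m


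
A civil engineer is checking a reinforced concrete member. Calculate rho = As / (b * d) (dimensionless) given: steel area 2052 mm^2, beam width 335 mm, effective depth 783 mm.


rho = As / (b * d)
= 2052 / (335 * 783)
= 2052 / 262305
= 0.007823 (dimensionless)

0.007823 (dimensionless)


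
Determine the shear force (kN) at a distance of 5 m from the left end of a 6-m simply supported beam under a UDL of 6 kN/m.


R_A = w * L / 2 = 6 * 6 / 2 = 18.0 kN
V(x) = R_A - w * x = 18.0 - 6 * 5
= -12.0 kN

-12.0 kN


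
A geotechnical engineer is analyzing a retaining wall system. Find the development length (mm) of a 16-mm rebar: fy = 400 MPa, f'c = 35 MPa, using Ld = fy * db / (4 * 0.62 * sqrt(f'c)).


Ld = (fy * db) / (4 * 0.62 * sqrt(f'c))
= (400 * 16) / (4 * 0.62 * sqrt(35))
= 6400 / 14.6719
= 436.21 mm

436.21 mm


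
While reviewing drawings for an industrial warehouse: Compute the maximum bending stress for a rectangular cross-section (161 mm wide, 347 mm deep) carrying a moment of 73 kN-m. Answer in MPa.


I = b * h^3 / 12 = 161 * 347^3 / 12 = 560574133.58 mm^4
y = h / 2 = 347 / 2 = 173.5 mm
M = 73 kN-m = 73000000.0 N-mm
sigma = M * y / I = 73000000.0 * 173.5 / 560574133.58
= 22.59 MPa

22.59 MPa


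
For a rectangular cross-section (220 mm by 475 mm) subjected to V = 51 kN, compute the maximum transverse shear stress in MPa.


A = b * h = 220 * 475 = 104500 mm^2
V = 51 kN = 51000.0 N
tau_max = 1.5 * V / A = 1.5 * 51000.0 / 104500
= 0.7321 MPa

0.7321 MPa


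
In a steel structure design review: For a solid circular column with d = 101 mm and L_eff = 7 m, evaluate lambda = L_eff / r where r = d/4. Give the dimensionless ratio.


Radius of gyration r = d / 4 = 101 / 4 = 25.25 mm
L_eff = 7000.0 mm
Slenderness ratio = L / r = 7000.0 / 25.25 = 277.23 (dimensionless)

277.23 (dimensionless)


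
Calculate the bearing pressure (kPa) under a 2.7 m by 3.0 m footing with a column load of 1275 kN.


A = 2.7 * 3.0 = 8.1 m^2
q = P / A = 1275 / 8.1
= 157.4074 kPa

157.4074 kPa


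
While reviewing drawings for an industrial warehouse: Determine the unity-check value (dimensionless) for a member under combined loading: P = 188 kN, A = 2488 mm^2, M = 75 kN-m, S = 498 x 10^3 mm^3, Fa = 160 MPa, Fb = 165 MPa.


f_a = P / A = 188000.0 / 2488 = 75.5627 MPa
f_b = M / S = 75000000.0 / 498000.0 = 150.6024 MPa
Ratio = f_a / Fa + f_b / Fb
= 75.5627 / 160 + 150.6024 / 165
= 1.385 (dimensionless)

1.385 (dimensionless)


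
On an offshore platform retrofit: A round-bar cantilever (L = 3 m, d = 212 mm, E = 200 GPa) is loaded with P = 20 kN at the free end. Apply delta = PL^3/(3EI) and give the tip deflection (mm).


I = pi * d^4 / 64 = pi * 212^4 / 64 = 99154708.57 mm^4
L = 3000.0 mm, P = 20000.0 N, E = 200000.0 MPa
delta = P * L^3 / (3 * E * I)
= 20000.0 * 3000.0^3 / (3 * 200000.0 * 99154708.57)
= 9.0767 mm

9.0767 mm


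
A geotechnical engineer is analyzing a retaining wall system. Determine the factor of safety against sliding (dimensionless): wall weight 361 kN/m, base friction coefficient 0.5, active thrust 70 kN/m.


Resisting force = mu * W = 0.5 * 361 = 180.5 kN/m
FOS = Resisting / Driving = 180.5 / 70
= 2.5786 (dimensionless)

2.5786 (dimensionless)


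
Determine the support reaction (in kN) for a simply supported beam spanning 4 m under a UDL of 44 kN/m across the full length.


Total load = w * L = 44 * 4 = 176 kN
By symmetry, each reaction R = total / 2 = 176 / 2 = 88.0 kN

88.0 kN


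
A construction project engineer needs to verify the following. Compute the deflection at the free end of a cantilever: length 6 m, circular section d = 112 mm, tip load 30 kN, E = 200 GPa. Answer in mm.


I = pi * d^4 / 64 = pi * 112^4 / 64 = 7723995.1 mm^4
L = 6000.0 mm, P = 30000.0 N, E = 200000.0 MPa
delta = P * L^3 / (3 * E * I)
= 30000.0 * 6000.0^3 / (3 * 200000.0 * 7723995.1)
= 1398.2401 mm

1398.2401 mm


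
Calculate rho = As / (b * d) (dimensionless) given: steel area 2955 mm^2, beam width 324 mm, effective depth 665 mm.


rho = As / (b * d)
= 2955 / (324 * 665)
= 2955 / 215460
= 0.013715 (dimensionless)

0.013715 (dimensionless)


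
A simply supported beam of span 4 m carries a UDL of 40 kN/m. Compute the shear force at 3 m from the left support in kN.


R_A = w * L / 2 = 40 * 4 / 2 = 80.0 kN
V(x) = R_A - w * x = 80.0 - 40 * 3
= -40.0 kN

-40.0 kN


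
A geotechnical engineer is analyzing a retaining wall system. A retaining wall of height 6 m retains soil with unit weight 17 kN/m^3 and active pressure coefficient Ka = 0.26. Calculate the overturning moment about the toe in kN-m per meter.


Pa = 0.5 * Ka * gamma * H^2
= 0.5 * 0.26 * 17 * 6^2
= 79.56 kN/m
Arm = H / 3 = 6 / 3 = 2.0 m
Mo = Pa * arm = Pa * H / 3 = 79.56 * 6 / 3 = 159.12 kN-m/m

159.12 kN-m/m


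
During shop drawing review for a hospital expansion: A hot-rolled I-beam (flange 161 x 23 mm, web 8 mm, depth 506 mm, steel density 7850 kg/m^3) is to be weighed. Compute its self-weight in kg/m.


A_flanges = 2 * 161 * 23 = 7406 mm^2
A_web = (506 - 2 * 23) * 8 = 3680 mm^2
A_total = 7406 + 3680 = 11086 mm^2 = 0.011086 m^2
Weight = rho * A = 7850 * 0.011086 = 87.0251 kg/m

87.0251 kg/m


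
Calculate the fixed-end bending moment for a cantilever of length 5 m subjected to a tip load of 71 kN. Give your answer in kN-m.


For a cantilever with a point load at the free end:
M_max = P * L = 71 * 5 = 355 kN-m

355 kN-m


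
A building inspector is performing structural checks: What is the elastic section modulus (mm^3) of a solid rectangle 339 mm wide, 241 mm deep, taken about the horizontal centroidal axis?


S = b * h^2 / 6
= 339 * 241^2 / 6
= 339 * 58081 / 6
= 3281576.5 mm^3

3281576.5 mm^3


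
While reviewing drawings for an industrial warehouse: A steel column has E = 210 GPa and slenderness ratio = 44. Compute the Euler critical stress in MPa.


sigma_cr = pi^2 * E / lambda^2
= 9.8696 * 210000.0 / 44^2
= 9.8696 * 210000.0 / 1936
= 1070.5666 MPa

1070.5666 MPa


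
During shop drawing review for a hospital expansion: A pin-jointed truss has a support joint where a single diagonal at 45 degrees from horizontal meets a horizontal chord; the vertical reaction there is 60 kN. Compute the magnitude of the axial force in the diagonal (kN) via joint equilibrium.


At the joint, only the diagonal has a vertical component, so vertical equilibrium gives:
F * sin(45) = 60
F = 60 / sin(45)
= 60 / 0.707107
= 84.85 kN

84.85 kN


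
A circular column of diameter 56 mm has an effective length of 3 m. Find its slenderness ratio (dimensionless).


Radius of gyration r = d / 4 = 56 / 4 = 14.0 mm
L_eff = 3000.0 mm
Slenderness ratio = L / r = 3000.0 / 14.0 = 214.29 (dimensionless)

214.29 (dimensionless)


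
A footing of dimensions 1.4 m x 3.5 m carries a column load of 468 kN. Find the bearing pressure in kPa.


A = 1.4 * 3.5 = 4.9 m^2
q = P / A = 468 / 4.9
= 95.5102 kPa

95.5102 kPa


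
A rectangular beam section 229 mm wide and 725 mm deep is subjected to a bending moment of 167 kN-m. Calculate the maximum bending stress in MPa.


I = b * h^3 / 12 = 229 * 725^3 / 12 = 7272240885.42 mm^4
y = h / 2 = 725 / 2 = 362.5 mm
M = 167 kN-m = 167000000.0 N-mm
sigma = M * y / I = 167000000.0 * 362.5 / 7272240885.42
= 8.32 MPa

8.32 MPa


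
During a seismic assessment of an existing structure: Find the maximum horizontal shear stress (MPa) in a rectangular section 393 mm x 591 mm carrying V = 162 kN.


A = b * h = 393 * 591 = 232263 mm^2
V = 162 kN = 162000.0 N
tau_max = 1.5 * V / A = 1.5 * 162000.0 / 232263
= 1.0462 MPa

1.0462 MPa


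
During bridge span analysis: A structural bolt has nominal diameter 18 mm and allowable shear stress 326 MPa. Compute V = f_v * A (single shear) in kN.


A = pi * d^2 / 4 = pi * 18^2 / 4 = 254.469 mm^2
V = f_v * A / 1000 = 326 * 254.469 / 1000
= 82.9569 kN

82.9569 kN


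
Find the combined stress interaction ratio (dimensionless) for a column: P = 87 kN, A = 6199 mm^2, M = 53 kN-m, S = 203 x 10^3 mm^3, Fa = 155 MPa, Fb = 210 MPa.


f_a = P / A = 87000.0 / 6199 = 14.0345 MPa
f_b = M / S = 53000000.0 / 203000.0 = 261.0837 MPa
Ratio = f_a / Fa + f_b / Fb
= 14.0345 / 155 + 261.0837 / 210
= 1.3338 (dimensionless)

1.3338 (dimensionless)


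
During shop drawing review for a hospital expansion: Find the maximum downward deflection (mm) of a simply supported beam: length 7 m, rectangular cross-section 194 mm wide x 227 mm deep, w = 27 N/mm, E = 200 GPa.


I = 194 * 227^3 / 12 = 189102841.83 mm^4
L = 7000.0 mm, w = 27 N/mm, E = 200000.0 MPa
delta = 5 * w * L^4 / (384 * E * I)
= 5 * 27 * 7000.0^4 / (384 * 200000.0 * 189102841.83)
= 22.3186 mm

22.3186 mm


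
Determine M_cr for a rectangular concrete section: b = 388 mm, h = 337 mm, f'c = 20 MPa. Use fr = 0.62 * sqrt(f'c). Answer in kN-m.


fr = 0.62 * sqrt(20) = 0.62 * 4.4721 = 2.7727 MPa
I = 388 * 337^3 / 12 = 1237485680.33 mm^4
y_t = 168.5 mm
M_cr = fr * I / y_t = 2.7727 * 1237485680.33 / 168.5 N-mm
= 20.3632 kN-m

20.3632 kN-m


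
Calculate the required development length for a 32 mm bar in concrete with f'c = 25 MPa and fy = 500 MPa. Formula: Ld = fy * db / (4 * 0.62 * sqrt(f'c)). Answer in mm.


Ld = (fy * db) / (4 * 0.62 * sqrt(f'c))
= (500 * 32) / (4 * 0.62 * sqrt(25))
= 16000 / 12.4
= 1290.32 mm

1290.32 mm


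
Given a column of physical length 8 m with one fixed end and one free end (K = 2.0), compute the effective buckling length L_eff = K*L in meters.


L_eff = K * L
= 2.0 * 8
= 16.0 m

16.0 m


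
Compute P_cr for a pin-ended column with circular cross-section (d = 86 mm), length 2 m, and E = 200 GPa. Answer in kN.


I = pi * d^4 / 64 = 2685120.03 mm^4
L = 2000.0 mm
P_cr = pi^2 * E * I / L^2
= 9.8696 * 200000.0 * 2685120.03 / 2000.0^2
= 1325053.62 N = 1325.0536 kN

1325.0536 kN


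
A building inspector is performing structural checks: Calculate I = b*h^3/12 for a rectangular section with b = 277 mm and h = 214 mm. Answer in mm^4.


I = b * h^3 / 12
= 277 * 214^3 / 12
= 277 * 9800344 / 12
= 226224607.33 mm^4

226224607.33 mm^4


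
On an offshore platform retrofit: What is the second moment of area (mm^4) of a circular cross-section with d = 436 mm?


r = d / 2 = 436 / 2 = 218.0 mm
I = pi * r^4 / 4 = pi * 218.0^4 / 4
= 1773845766.37 mm^4

1773845766.37 mm^4


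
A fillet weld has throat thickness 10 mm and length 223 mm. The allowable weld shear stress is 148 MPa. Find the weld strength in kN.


Strength = throat * length * allowable stress
= 10 * 223 * 148 N
= 330040 N
= 330.04 kN

330.04 kN


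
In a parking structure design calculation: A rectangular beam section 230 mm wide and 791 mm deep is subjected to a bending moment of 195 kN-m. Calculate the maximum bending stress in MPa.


I = b * h^3 / 12 = 230 * 791^3 / 12 = 9485845360.83 mm^4
y = h / 2 = 791 / 2 = 395.5 mm
M = 195 kN-m = 195000000.0 N-mm
sigma = M * y / I = 195000000.0 * 395.5 / 9485845360.83
= 8.13 MPa

8.13 MPa


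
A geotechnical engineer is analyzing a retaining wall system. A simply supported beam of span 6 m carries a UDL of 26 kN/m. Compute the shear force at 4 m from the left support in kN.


R_A = w * L / 2 = 26 * 6 / 2 = 78.0 kN
V(x) = R_A - w * x = 78.0 - 26 * 4
= -26.0 kN

-26.0 kN


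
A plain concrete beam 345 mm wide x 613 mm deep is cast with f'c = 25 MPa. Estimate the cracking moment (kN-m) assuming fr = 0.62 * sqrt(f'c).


fr = 0.62 * sqrt(25) = 0.62 * 5.0 = 3.1 MPa
I = 345 * 613^3 / 12 = 6622458913.75 mm^4
y_t = 306.5 mm
M_cr = fr * I / y_t = 3.1 * 6622458913.75 / 306.5 N-mm
= 66.9808 kN-m

66.9808 kN-m


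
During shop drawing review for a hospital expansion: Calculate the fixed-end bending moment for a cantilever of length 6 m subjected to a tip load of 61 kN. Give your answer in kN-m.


For a cantilever with a point load at the free end:
M_max = P * L = 61 * 6 = 366 kN-m

366 kN-m


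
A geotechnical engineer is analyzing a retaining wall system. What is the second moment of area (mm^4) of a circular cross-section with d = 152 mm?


r = d / 2 = 152 / 2 = 76.0 mm
I = pi * r^4 / 4 = pi * 76.0^4 / 4
= 26202591.76 mm^4

26202591.76 mm^4


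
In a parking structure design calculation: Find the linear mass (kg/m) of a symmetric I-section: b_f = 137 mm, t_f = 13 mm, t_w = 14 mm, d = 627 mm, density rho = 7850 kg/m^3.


A_flanges = 2 * 137 * 13 = 3562 mm^2
A_web = (627 - 2 * 13) * 14 = 8414 mm^2
A_total = 3562 + 8414 = 11976 mm^2 = 0.011976 m^2
Weight = rho * A = 7850 * 0.011976 = 94.0116 kg/m

94.0116 kg/m


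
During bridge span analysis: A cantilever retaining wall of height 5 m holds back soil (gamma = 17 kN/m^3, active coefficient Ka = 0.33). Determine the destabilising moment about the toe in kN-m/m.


Pa = 0.5 * Ka * gamma * H^2
= 0.5 * 0.33 * 17 * 5^2
= 70.125 kN/m
Arm = H / 3 = 5 / 3 = 1.6667 m
Mo = Pa * arm = Pa * H / 3 = 70.125 * 5 / 3 = 116.875 kN-m/m

116.875 kN-m/m


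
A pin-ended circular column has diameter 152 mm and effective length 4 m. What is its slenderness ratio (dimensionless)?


Radius of gyration r = d / 4 = 152 / 4 = 38.0 mm
L_eff = 4000.0 mm
Slenderness ratio = L / r = 4000.0 / 38.0 = 105.26 (dimensionless)

105.26 (dimensionless)


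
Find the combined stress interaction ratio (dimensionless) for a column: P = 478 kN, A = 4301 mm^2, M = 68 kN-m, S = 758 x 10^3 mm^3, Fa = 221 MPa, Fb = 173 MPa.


f_a = P / A = 478000.0 / 4301 = 111.1369 MPa
f_b = M / S = 68000000.0 / 758000.0 = 89.7098 MPa
Ratio = f_a / Fa + f_b / Fb
= 111.1369 / 221 + 89.7098 / 173
= 1.0214 (dimensionless)

1.0214 (dimensionless)


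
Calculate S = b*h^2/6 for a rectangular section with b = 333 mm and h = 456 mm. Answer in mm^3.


S = b * h^2 / 6
= 333 * 456^2 / 6
= 333 * 207936 / 6
= 11540448.0 mm^3

11540448.0 mm^3


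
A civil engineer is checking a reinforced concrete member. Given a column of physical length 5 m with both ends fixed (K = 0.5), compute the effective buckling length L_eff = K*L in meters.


L_eff = K * L
= 0.5 * 5
= 2.5 m

2.5 m


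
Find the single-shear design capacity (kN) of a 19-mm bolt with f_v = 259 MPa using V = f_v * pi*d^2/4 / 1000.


A = pi * d^2 / 4 = pi * 19^2 / 4 = 283.5287 mm^2
V = f_v * A / 1000 = 259 * 283.5287 / 1000
= 73.4339 kN

73.4339 kN


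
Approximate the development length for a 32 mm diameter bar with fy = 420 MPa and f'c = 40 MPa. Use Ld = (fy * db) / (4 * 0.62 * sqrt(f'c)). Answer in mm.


Ld = (fy * db) / (4 * 0.62 * sqrt(f'c))
= (420 * 32) / (4 * 0.62 * sqrt(40))
= 13440 / 15.6849
= 856.88 mm

856.88 mm


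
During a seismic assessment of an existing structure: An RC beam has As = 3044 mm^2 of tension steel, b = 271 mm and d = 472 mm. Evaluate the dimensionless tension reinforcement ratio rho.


rho = As / (b * d)
= 3044 / (271 * 472)
= 3044 / 127912
= 0.023798 (dimensionless)

0.023798 (dimensionless)


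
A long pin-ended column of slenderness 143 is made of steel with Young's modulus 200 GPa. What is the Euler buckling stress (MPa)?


sigma_cr = pi^2 * E / lambda^2
= 9.8696 * 200000.0 / 143^2
= 9.8696 * 200000.0 / 20449
= 96.529 MPa

96.529 MPa


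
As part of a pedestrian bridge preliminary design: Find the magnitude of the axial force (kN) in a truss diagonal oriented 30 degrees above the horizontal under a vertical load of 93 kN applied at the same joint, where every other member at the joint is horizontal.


At the joint, only the diagonal has a vertical component, so vertical equilibrium gives:
F * sin(30) = 93
F = 93 / sin(30)
= 93 / 0.5
= 186.0 kN

186.0 kN


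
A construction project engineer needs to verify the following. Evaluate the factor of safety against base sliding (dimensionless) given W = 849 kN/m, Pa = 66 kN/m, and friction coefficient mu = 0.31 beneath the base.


Resisting force = mu * W = 0.31 * 849 = 263.19 kN/m
FOS = Resisting / Driving = 263.19 / 66
= 3.9877 (dimensionless)

3.9877 (dimensionless)


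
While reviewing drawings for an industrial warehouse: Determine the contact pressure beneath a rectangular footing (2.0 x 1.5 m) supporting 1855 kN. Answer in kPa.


A = 2.0 * 1.5 = 3.0 m^2
q = P / A = 1855 / 3.0
= 618.3333 kPa

618.3333 kPa


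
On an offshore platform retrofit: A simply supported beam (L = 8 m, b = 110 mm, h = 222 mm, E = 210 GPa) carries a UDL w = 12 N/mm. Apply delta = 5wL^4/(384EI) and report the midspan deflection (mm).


I = 110 * 222^3 / 12 = 100292940.0 mm^4
L = 8000.0 mm, w = 12 N/mm, E = 210000.0 MPa
delta = 5 * w * L^4 / (384 * E * I)
= 5 * 12 * 8000.0^4 / (384 * 210000.0 * 100292940.0)
= 30.3872 mm

30.3872 mm


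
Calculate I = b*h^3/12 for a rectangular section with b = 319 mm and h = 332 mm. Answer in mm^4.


I = b * h^3 / 12
= 319 * 332^3 / 12
= 319 * 36594368 / 12
= 972800282.67 mm^4

972800282.67 mm^4


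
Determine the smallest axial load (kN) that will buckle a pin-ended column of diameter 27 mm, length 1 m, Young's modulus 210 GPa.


I = pi * d^4 / 64 = 26087.05 mm^4
L = 1000.0 mm
P_cr = pi^2 * E * I / L^2
= 9.8696 * 210000.0 * 26087.05 / 1000.0^2
= 54068.46 N = 54.0685 kN

54.0685 kN


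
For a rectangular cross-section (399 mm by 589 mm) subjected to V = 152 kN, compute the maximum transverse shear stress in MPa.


A = b * h = 399 * 589 = 235011 mm^2
V = 152 kN = 152000.0 N
tau_max = 1.5 * V / A = 1.5 * 152000.0 / 235011
= 0.9702 MPa

0.9702 MPa


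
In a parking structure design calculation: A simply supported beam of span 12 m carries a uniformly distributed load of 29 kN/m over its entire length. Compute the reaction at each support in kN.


Total load = w * L = 29 * 12 = 348 kN
By symmetry, each reaction R = total / 2 = 348 / 2 = 174.0 kN

174.0 kN


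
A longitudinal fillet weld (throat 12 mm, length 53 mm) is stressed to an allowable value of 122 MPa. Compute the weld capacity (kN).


Strength = throat * length * allowable stress
= 12 * 53 * 122 N
= 77592 N
= 77.59 kN

77.59 kN


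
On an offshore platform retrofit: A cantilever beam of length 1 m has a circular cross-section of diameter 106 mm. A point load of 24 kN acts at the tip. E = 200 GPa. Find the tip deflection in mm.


I = pi * d^4 / 64 = pi * 106^4 / 64 = 6197169.29 mm^4
L = 1000.0 mm, P = 24000.0 N, E = 200000.0 MPa
delta = P * L^3 / (3 * E * I)
= 24000.0 * 1000.0^3 / (3 * 200000.0 * 6197169.29)
= 6.4546 mm

6.4546 mm


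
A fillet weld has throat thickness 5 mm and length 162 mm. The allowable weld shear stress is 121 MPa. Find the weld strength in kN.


Strength = throat * length * allowable stress
= 5 * 162 * 121 N
= 98010 N
= 98.01 kN

98.01 kN


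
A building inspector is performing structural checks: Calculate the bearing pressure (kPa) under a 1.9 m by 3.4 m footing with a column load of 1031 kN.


A = 1.9 * 3.4 = 6.46 m^2
q = P / A = 1031 / 6.46
= 159.5975 kPa

159.5975 kPa


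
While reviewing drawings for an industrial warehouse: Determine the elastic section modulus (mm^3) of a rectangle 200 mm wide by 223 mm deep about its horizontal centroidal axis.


S = b * h^2 / 6
= 200 * 223^2 / 6
= 200 * 49729 / 6
= 1657633.33 mm^3

1657633.33 mm^3


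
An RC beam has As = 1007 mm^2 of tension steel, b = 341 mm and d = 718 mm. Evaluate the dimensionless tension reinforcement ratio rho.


rho = As / (b * d)
= 1007 / (341 * 718)
= 1007 / 244838
= 0.004113 (dimensionless)

0.004113 (dimensionless)


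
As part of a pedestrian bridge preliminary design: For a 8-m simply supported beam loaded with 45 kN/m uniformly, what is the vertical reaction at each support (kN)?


Total load = w * L = 45 * 8 = 360 kN
By symmetry, each reaction R = total / 2 = 360 / 2 = 180.0 kN

180.0 kN


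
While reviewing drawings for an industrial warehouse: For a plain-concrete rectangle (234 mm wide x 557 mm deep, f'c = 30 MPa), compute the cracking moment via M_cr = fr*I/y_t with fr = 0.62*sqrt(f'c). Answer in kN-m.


fr = 0.62 * sqrt(30) = 0.62 * 5.4772 = 3.3959 MPa
I = 234 * 557^3 / 12 = 3369769513.5 mm^4
y_t = 278.5 mm
M_cr = fr * I / y_t = 3.3959 * 3369769513.5 / 278.5 N-mm
= 41.0892 kN-m

41.0892 kN-m


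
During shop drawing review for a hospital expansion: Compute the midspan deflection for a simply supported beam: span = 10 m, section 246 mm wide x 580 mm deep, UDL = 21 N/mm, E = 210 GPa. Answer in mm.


I = 246 * 580^3 / 12 = 3999796000.0 mm^4
L = 10000.0 mm, w = 21 N/mm, E = 210000.0 MPa
delta = 5 * w * L^4 / (384 * E * I)
= 5 * 21 * 10000.0^4 / (384 * 210000.0 * 3999796000.0)
= 3.2554 mm

3.2554 mm


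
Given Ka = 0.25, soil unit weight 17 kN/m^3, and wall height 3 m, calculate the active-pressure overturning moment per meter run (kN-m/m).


Pa = 0.5 * Ka * gamma * H^2
= 0.5 * 0.25 * 17 * 3^2
= 19.125 kN/m
Arm = H / 3 = 3 / 3 = 1.0 m
Mo = Pa * arm = Pa * H / 3 = 19.125 * 3 / 3 = 19.125 kN-m/m

19.125 kN-m/m


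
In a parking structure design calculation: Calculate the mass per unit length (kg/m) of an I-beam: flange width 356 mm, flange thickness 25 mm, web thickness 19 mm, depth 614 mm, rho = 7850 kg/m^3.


A_flanges = 2 * 356 * 25 = 17800 mm^2
A_web = (614 - 2 * 25) * 19 = 10716 mm^2
A_total = 17800 + 10716 = 28516 mm^2 = 0.028516 m^2
Weight = rho * A = 7850 * 0.028516 = 223.8506 kg/m

223.8506 kg/m


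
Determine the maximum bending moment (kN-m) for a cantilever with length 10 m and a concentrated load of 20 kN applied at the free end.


For a cantilever with a point load at the free end:
M_max = P * L = 20 * 10 = 200 kN-m

200 kN-m


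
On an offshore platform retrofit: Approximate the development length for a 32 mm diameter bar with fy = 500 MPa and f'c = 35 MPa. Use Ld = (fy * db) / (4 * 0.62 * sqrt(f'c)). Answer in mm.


Ld = (fy * db) / (4 * 0.62 * sqrt(f'c))
= (500 * 32) / (4 * 0.62 * sqrt(35))
= 16000 / 14.6719
= 1090.52 mm

1090.52 mm


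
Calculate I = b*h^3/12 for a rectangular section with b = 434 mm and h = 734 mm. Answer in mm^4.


I = b * h^3 / 12
= 434 * 734^3 / 12
= 434 * 395446904 / 12
= 14301996361.33 mm^4

14301996361.33 mm^4


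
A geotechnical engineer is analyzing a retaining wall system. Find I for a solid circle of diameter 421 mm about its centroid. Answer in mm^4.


r = d / 2 = 421 / 2 = 210.5 mm
I = pi * r^4 / 4 = pi * 210.5^4 / 4
= 1542049383.54 mm^4

1542049383.54 mm^4


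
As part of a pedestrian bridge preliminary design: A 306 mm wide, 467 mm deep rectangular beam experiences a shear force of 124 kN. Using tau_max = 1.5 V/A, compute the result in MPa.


A = b * h = 306 * 467 = 142902 mm^2
V = 124 kN = 124000.0 N
tau_max = 1.5 * V / A = 1.5 * 124000.0 / 142902
= 1.3016 MPa

1.3016 MPa


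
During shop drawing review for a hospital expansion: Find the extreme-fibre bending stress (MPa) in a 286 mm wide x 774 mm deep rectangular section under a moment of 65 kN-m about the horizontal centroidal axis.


I = b * h^3 / 12 = 286 * 774^3 / 12 = 11051154972.0 mm^4
y = h / 2 = 774 / 2 = 387.0 mm
M = 65 kN-m = 65000000.0 N-mm
sigma = M * y / I = 65000000.0 * 387.0 / 11051154972.0
= 2.28 MPa

2.28 MPa


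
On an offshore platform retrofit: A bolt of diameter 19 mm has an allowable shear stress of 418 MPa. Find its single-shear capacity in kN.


A = pi * d^2 / 4 = pi * 19^2 / 4 = 283.5287 mm^2
V = f_v * A / 1000 = 418 * 283.5287 / 1000
= 118.515 kN

118.515 kN


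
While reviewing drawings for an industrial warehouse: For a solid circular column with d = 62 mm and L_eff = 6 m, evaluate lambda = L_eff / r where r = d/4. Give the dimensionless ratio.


Radius of gyration r = d / 4 = 62 / 4 = 15.5 mm
L_eff = 6000.0 mm
Slenderness ratio = L / r = 6000.0 / 15.5 = 387.1 (dimensionless)

387.1 (dimensionless)


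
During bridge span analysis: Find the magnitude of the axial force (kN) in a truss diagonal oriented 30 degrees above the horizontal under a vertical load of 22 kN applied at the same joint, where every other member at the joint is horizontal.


At the joint, only the diagonal has a vertical component, so vertical equilibrium gives:
F * sin(30) = 22
F = 22 / sin(30)
= 22 / 0.5
= 44.0 kN

44.0 kN


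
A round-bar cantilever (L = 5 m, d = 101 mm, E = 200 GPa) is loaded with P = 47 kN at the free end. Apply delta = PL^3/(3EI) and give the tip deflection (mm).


I = pi * d^4 / 64 = pi * 101^4 / 64 = 5108052.99 mm^4
L = 5000.0 mm, P = 47000.0 N, E = 200000.0 MPa
delta = P * L^3 / (3 * E * I)
= 47000.0 * 5000.0^3 / (3 * 200000.0 * 5108052.99)
= 1916.9078 mm

1916.9078 mm


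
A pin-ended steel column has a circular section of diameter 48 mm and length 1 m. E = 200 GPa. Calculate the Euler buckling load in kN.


I = pi * d^4 / 64 = 260576.26 mm^4
L = 1000.0 mm
P_cr = pi^2 * E * I / L^2
= 9.8696 * 200000.0 * 260576.26 / 1000.0^2
= 514356.92 N = 514.3569 kN

514.3569 kN


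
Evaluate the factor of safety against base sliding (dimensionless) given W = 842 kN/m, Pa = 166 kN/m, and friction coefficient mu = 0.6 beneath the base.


Resisting force = mu * W = 0.6 * 842 = 505.2 kN/m
FOS = Resisting / Driving = 505.2 / 166
= 3.0434 (dimensionless)

3.0434 (dimensionless)


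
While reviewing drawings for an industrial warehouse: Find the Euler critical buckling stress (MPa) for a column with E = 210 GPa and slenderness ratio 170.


sigma_cr = pi^2 * E / lambda^2
= 9.8696 * 210000.0 / 170^2
= 9.8696 * 210000.0 / 28900
= 71.7168 MPa

71.7168 MPa


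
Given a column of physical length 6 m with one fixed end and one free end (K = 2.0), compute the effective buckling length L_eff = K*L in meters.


L_eff = K * L
= 2.0 * 6
= 12.0 m

12.0 m


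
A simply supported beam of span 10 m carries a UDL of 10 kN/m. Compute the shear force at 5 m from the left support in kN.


R_A = w * L / 2 = 10 * 10 / 2 = 50.0 kN
V(x) = R_A - w * x = 50.0 - 10 * 5
= 0.0 kN

0.0 kN


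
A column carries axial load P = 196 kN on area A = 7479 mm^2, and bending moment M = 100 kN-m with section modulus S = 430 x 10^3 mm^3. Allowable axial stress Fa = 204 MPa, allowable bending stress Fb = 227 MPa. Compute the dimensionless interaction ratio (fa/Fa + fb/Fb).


f_a = P / A = 196000.0 / 7479 = 26.2067 MPa
f_b = M / S = 100000000.0 / 430000.0 = 232.5581 MPa
Ratio = f_a / Fa + f_b / Fb
= 26.2067 / 204 + 232.5581 / 227
= 1.1529 (dimensionless)

1.1529 (dimensionless)


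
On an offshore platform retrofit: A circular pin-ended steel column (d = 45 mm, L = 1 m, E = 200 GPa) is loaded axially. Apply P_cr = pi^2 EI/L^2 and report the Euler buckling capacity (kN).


I = pi * d^4 / 64 = 201288.96 mm^4
L = 1000.0 mm
P_cr = pi^2 * E * I / L^2
= 9.8696 * 200000.0 * 201288.96 / 1000.0^2
= 397328.48 N = 397.3285 kN

397.3285 kN


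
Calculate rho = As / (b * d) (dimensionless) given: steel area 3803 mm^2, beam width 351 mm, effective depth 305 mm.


rho = As / (b * d)
= 3803 / (351 * 305)
= 3803 / 107055
= 0.035524 (dimensionless)

0.035524 (dimensionless)


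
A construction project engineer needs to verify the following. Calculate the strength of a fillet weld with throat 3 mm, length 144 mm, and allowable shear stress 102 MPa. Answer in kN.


Strength = throat * length * allowable stress
= 3 * 144 * 102 N
= 44064 N
= 44.06 kN

44.06 kN


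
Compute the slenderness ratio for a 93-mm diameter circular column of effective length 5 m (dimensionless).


Radius of gyration r = d / 4 = 93 / 4 = 23.25 mm
L_eff = 5000.0 mm
Slenderness ratio = L / r = 5000.0 / 23.25 = 215.05 (dimensionless)

215.05 (dimensionless)


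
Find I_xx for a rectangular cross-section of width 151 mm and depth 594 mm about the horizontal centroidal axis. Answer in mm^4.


I = b * h^3 / 12
= 151 * 594^3 / 12
= 151 * 209584584 / 12
= 2637272682.0 mm^4

2637272682.0 mm^4


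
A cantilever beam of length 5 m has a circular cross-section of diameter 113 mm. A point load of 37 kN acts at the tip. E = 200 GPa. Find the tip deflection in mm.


I = pi * d^4 / 64 = pi * 113^4 / 64 = 8003568.62 mm^4
L = 5000.0 mm, P = 37000.0 N, E = 200000.0 MPa
delta = P * L^3 / (3 * E * I)
= 37000.0 * 5000.0^3 / (3 * 200000.0 * 8003568.62)
= 963.112 mm

963.112 mm


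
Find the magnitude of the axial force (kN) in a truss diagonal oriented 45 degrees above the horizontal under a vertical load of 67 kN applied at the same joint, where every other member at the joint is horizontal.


At the joint, only the diagonal has a vertical component, so vertical equilibrium gives:
F * sin(45) = 67
F = 67 / sin(45)
= 67 / 0.707107
= 94.75 kN

94.75 kN


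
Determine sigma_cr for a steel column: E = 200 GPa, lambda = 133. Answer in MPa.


sigma_cr = pi^2 * E / lambda^2
= 9.8696 * 200000.0 / 133^2
= 9.8696 * 200000.0 / 17689
= 111.5903 MPa

111.5903 MPa


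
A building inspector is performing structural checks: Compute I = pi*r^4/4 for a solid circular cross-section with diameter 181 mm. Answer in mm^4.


r = d / 2 = 181 / 2 = 90.5 mm
I = pi * r^4 / 4 = pi * 90.5^4 / 4
= 52684662.0 mm^4

52684662.0 mm^4


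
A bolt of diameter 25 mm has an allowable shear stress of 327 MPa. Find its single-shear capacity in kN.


A = pi * d^2 / 4 = pi * 25^2 / 4 = 490.8739 mm^2
V = f_v * A / 1000 = 327 * 490.8739 / 1000
= 160.5157 kN

160.5157 kN


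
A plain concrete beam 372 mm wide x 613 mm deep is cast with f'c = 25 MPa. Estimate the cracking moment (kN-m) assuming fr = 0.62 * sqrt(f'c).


fr = 0.62 * sqrt(25) = 0.62 * 5.0 = 3.1 MPa
I = 372 * 613^3 / 12 = 7140738307.0 mm^4
y_t = 306.5 mm
M_cr = fr * I / y_t = 3.1 * 7140738307.0 / 306.5 N-mm
= 72.2228 kN-m

72.2228 kN-m


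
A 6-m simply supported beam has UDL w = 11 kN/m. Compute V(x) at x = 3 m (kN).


R_A = w * L / 2 = 11 * 6 / 2 = 33.0 kN
V(x) = R_A - w * x = 33.0 - 11 * 3
= 0.0 kN

0.0 kN


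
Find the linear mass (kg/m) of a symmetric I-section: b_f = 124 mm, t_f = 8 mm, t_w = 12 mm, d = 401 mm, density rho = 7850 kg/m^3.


A_flanges = 2 * 124 * 8 = 1984 mm^2
A_web = (401 - 2 * 8) * 12 = 4620 mm^2
A_total = 1984 + 4620 = 6604 mm^2 = 0.006604 m^2
Weight = rho * A = 7850 * 0.006604 = 51.8414 kg/m

51.8414 kg/m


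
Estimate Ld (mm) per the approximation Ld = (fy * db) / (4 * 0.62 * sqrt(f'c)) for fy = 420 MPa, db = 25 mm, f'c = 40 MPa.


Ld = (fy * db) / (4 * 0.62 * sqrt(f'c))
= (420 * 25) / (4 * 0.62 * sqrt(40))
= 10500 / 15.6849
= 669.43 mm

669.43 mm


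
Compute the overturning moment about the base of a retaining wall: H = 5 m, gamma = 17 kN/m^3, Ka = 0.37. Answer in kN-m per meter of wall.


Pa = 0.5 * Ka * gamma * H^2
= 0.5 * 0.37 * 17 * 5^2
= 78.625 kN/m
Arm = H / 3 = 5 / 3 = 1.6667 m
Mo = Pa * arm = Pa * H / 3 = 78.625 * 5 / 3 = 131.0417 kN-m/m

131.0417 kN-m/m


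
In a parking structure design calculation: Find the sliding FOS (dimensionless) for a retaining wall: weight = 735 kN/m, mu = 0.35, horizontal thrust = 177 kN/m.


Resisting force = mu * W = 0.35 * 735 = 257.25 kN/m
FOS = Resisting / Driving = 257.25 / 177
= 1.4534 (dimensionless)

1.4534 (dimensionless)


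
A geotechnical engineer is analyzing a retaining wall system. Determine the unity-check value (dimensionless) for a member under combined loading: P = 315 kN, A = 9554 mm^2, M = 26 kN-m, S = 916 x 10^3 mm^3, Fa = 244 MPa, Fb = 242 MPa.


f_a = P / A = 315000.0 / 9554 = 32.9705 MPa
f_b = M / S = 26000000.0 / 916000.0 = 28.3843 MPa
Ratio = f_a / Fa + f_b / Fb
= 32.9705 / 244 + 28.3843 / 242
= 0.2524 (dimensionless)

0.2524 (dimensionless)


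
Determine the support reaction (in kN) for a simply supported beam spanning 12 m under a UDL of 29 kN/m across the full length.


Total load = w * L = 29 * 12 = 348 kN
By symmetry, each reaction R = total / 2 = 348 / 2 = 174.0 kN

174.0 kN


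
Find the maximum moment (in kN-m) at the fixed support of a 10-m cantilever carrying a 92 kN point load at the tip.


For a cantilever with a point load at the free end:
M_max = P * L = 92 * 10 = 920 kN-m

920 kN-m


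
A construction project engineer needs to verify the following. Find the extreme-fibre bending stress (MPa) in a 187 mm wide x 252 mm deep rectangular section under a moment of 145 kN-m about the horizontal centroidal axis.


I = b * h^3 / 12 = 187 * 252^3 / 12 = 249380208.0 mm^4
y = h / 2 = 252 / 2 = 126.0 mm
M = 145 kN-m = 145000000.0 N-mm
sigma = M * y / I = 145000000.0 * 126.0 / 249380208.0
= 73.26 MPa

73.26 MPa


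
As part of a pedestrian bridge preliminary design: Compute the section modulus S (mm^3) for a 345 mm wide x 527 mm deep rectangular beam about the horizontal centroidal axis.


S = b * h^2 / 6
= 345 * 527^2 / 6
= 345 * 277729 / 6
= 15969417.5 mm^3

15969417.5 mm^3


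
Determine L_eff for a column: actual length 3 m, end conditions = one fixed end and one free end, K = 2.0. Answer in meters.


L_eff = K * L
= 2.0 * 3
= 6.0 m

6.0 m


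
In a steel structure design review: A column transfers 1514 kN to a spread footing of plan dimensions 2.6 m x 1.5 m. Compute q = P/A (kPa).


A = 2.6 * 1.5 = 3.9 m^2
q = P / A = 1514 / 3.9
= 388.2051 kPa

388.2051 kPa


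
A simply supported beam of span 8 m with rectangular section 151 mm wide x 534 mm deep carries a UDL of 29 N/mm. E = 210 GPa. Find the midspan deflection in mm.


I = 151 * 534^3 / 12 = 1916105742.0 mm^4
L = 8000.0 mm, w = 29 N/mm, E = 210000.0 MPa
delta = 5 * w * L^4 / (384 * E * I)
= 5 * 29 * 8000.0^4 / (384 * 210000.0 * 1916105742.0)
= 3.8438 mm

3.8438 mm


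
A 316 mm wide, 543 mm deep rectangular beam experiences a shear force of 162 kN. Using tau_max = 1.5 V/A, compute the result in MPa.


A = b * h = 316 * 543 = 171588 mm^2
V = 162 kN = 162000.0 N
tau_max = 1.5 * V / A = 1.5 * 162000.0 / 171588
= 1.4162 MPa

1.4162 MPa


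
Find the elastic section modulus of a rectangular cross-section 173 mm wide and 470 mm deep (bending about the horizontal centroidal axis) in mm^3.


S = b * h^2 / 6
= 173 * 470^2 / 6
= 173 * 220900 / 6
= 6369283.33 mm^3

6369283.33 mm^3


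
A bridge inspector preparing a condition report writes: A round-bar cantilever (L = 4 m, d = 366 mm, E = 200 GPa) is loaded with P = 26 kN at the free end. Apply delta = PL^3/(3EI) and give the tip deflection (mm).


I = pi * d^4 / 64 = pi * 366^4 / 64 = 880834345.46 mm^4
L = 4000.0 mm, P = 26000.0 N, E = 200000.0 MPa
delta = P * L^3 / (3 * E * I)
= 26000.0 * 4000.0^3 / (3 * 200000.0 * 880834345.46)
= 3.1485 mm

3.1485 mm


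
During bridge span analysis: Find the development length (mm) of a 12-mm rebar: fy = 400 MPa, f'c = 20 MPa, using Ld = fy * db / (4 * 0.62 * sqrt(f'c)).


Ld = (fy * db) / (4 * 0.62 * sqrt(f'c))
= (400 * 12) / (4 * 0.62 * sqrt(20))
= 4800 / 11.0909
= 432.79 mm

432.79 mm


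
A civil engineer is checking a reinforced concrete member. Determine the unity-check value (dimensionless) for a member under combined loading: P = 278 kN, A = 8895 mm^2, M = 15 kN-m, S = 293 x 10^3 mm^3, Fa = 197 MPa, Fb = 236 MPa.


f_a = P / A = 278000.0 / 8895 = 31.2535 MPa
f_b = M / S = 15000000.0 / 293000.0 = 51.1945 MPa
Ratio = f_a / Fa + f_b / Fb
= 31.2535 / 197 + 51.1945 / 236
= 0.3756 (dimensionless)

0.3756 (dimensionless)


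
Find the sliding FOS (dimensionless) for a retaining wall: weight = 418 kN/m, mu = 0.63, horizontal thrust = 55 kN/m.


Resisting force = mu * W = 0.63 * 418 = 263.34 kN/m
FOS = Resisting / Driving = 263.34 / 55
= 4.788 (dimensionless)

4.788 (dimensionless)


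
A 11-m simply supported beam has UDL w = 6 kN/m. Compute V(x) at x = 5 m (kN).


R_A = w * L / 2 = 6 * 11 / 2 = 33.0 kN
V(x) = R_A - w * x = 33.0 - 6 * 5
= 3.0 kN

3.0 kN


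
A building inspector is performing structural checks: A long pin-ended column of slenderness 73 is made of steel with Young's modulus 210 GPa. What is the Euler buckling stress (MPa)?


sigma_cr = pi^2 * E / lambda^2
= 9.8696 * 210000.0 / 73^2
= 9.8696 * 210000.0 / 5329
= 388.9317 MPa

388.9317 MPa


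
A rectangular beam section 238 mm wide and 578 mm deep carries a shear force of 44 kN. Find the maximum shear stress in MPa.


A = b * h = 238 * 578 = 137564 mm^2
V = 44 kN = 44000.0 N
tau_max = 1.5 * V / A = 1.5 * 44000.0 / 137564
= 0.4798 MPa

0.4798 MPa


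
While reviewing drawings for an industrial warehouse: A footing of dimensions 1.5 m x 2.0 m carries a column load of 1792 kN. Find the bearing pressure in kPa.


A = 1.5 * 2.0 = 3.0 m^2
q = P / A = 1792 / 3.0
= 597.3333 kPa

597.3333 kPa


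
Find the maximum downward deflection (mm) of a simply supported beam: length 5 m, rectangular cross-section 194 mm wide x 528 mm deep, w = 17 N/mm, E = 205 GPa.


I = 194 * 528^3 / 12 = 2379700224.0 mm^4
L = 5000.0 mm, w = 17 N/mm, E = 205000.0 MPa
delta = 5 * w * L^4 / (384 * E * I)
= 5 * 17 * 5000.0^4 / (384 * 205000.0 * 2379700224.0)
= 0.2836 mm

0.2836 mm


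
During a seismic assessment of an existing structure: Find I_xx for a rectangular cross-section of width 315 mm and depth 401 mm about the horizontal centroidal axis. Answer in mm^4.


I = b * h^3 / 12
= 315 * 401^3 / 12
= 315 * 64481201 / 12
= 1692631526.25 mm^4

1692631526.25 mm^4


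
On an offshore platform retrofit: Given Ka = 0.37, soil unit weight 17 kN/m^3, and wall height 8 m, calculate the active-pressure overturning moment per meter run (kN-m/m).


Pa = 0.5 * Ka * gamma * H^2
= 0.5 * 0.37 * 17 * 8^2
= 201.28 kN/m
Arm = H / 3 = 8 / 3 = 2.6667 m
Mo = Pa * arm = Pa * H / 3 = 201.28 * 8 / 3 = 536.7467 kN-m/m

536.7467 kN-m/m
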